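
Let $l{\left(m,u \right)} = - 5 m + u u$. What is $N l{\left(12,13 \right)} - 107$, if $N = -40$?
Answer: $-4467$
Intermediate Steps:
$l{\left(m,u \right)} = u^{2} - 5 m$ ($l{\left(m,u \right)} = - 5 m + u^{2} = u^{2} - 5 m$)
$N l{\left(12,13 \right)} - 107 = - 40 \left(13^{2} - 60\right) - 107 = - 40 \left(169 - 60\right) - 107 = \left(-40\right) 109 - 107 = -4360 - 107 = -4467$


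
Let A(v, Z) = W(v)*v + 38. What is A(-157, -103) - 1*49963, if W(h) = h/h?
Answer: -50082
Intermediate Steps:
W(h) = 1
A(v, Z) = 38 + v (A(v, Z) = 1*v + 38 = v + 38 = 38 + v)
A(-157, -103) - 1*49963 = (38 - 157) - 1*49963 = -119 - 49963 = -50082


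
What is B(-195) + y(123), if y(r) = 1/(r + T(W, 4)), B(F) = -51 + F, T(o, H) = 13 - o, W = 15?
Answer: -29765/121 ≈ -245.99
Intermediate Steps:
y(r) = 1/(-2 + r) (y(r) = 1/(r + (13 - 1*15)) = 1/(r + (13 - 15)) = 1/(r - 2) = 1/(-2 + r))
B(-195) + y(123) = (-51 - 195) + 1/(-2 + 123) = -246 + 1/121 = -29765/121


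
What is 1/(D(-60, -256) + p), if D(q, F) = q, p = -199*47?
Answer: -1/9413 ≈ -0.00010624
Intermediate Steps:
p = -9353
1/(D(-60, -256) + p) = 1/(-60 - 9353) = 1/(-9413) = -1/9413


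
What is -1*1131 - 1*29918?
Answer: -31049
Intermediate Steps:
-1*1131 - 1*29918 = -1131 - 29918 = -31049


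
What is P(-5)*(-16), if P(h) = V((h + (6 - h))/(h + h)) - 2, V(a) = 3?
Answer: -16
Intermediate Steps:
P(h) = 1 (P(h) = 3 - 2 = 1)
P(-5)*(-16) = 1*(-16) = -16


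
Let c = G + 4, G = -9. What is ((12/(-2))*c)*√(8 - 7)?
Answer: 30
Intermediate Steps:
c = -5 (c = -9 + 4 = -5)
((12/(-2))*c)*√(8 - 7) = ((12/(-2))*(-5))*√(8 - 7) = ((12*(-½))*(-5))*√1 = -6*(-5)*1 = 30*1 = 30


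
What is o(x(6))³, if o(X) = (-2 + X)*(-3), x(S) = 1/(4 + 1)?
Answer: 19683/125 ≈ 157.46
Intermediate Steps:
x(S) = ⅕ (x(S) = 1/5 = ⅕)
o(X) = 6 - 3*X
o(x(6))³ = (6 - 3*⅕)³ = (6 - ⅗)³ = (27/5)³ = 19683/125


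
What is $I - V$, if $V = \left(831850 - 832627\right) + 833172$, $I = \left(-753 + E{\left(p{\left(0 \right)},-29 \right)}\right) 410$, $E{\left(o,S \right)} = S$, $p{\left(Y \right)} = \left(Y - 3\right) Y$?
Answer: $-1153015$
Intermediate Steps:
$p{\left(Y \right)} = Y \left(-3 + Y\right)$ ($p{\left(Y \right)} = \left(Y - 3\right) Y = \left(-3 + Y\right) Y = Y \left(-3 + Y\right)$)
$I = -320620$ ($I = \left(-753 - 29\right) 410 = \left(-782\right) 410 = -320620$)
$V = 832395$ ($V = -777 + 833172 = 832395$)
$I - V = -320620 - 832395 = -1153015$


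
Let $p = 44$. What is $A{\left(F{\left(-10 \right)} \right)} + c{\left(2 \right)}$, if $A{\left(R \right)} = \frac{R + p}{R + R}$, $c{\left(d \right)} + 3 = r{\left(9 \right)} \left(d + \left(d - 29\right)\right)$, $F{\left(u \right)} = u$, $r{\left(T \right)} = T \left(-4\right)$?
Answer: $\frac{8953}{10} \approx 895.3$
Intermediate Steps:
$r{\left(T \right)} = - 4 T$
$c{\left(d \right)} = 1041 - 72 d$ ($c{\left(d \right)} = -3 + \left(-4\right) 9 \left(d + \left(d - 29\right)\right) = -3 - 36 \left(d + \left(d - 29\right)\right) = -3 - 36 \left(d + \left(-29 + d\right)\right) = -3 - 36 \left(-29 + 2 d\right) = -3 - \left(-1044 + 72 d\right) = 1041 - 72 d$)
$A{\left(R \right)} = \frac{44 + R}{2 R}$ ($A{\left(R \right)} = \frac{R + 44}{R + R} = \frac{44 + R}{2 R}$)
$A{\left(F{\left(-10 \right)} \right)} + c{\left(2 \right)} = \frac{44 - 10}{2 \left(-10\right)} + \left(1041 - 144\right) = \frac{1}{2} \left(- \frac{1}{10}\right) 34 + \left(1041 - 144\right) = - \frac{17}{10} + 897 = \frac{8953}{10}$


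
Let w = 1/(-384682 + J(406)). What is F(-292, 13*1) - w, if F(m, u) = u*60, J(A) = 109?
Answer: 299966941/384573 ≈ 780.00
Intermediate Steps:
F(m, u) = 60*u
w = -1/384573 (w = 1/(-384682 + 109) = 1/(-384573) = -1/384573 ≈ -2.6003e-6)
F(-292, 13*1) - w = 60*(13*1) - 1*(-1/384573) = 60*13 + 1/384573 = 780 + 1/384573 = 299966941/384573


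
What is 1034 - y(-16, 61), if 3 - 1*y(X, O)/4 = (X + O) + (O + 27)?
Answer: 1554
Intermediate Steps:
y(X, O) = -96 - 8*O - 4*X (y(X, O) = 12 - 4*((X + O) + (O + 27)) = 12 - 4*((O + X) + (27 + O)) = 12 - 4*(27 + X + 2*O) = 12 + (-108 - 8*O - 4*X) = -96 - 8*O - 4*X)
1034 - y(-16, 61) = 1034 - (-96 - 8*61 - 4*(-16)) = 1034 - (-96 - 488 + 64) = 1034 - 1*(-520) = 1034 + 520 = 1554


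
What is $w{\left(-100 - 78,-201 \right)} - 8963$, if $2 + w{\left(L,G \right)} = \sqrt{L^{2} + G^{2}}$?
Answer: $-8965 + \sqrt{72085} \approx -8696.5$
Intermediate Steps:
$w{\left(L,G \right)} = -2 + \sqrt{G^{2} + L^{2}}$ ($w{\left(L,G \right)} = -2 + \sqrt{L^{2} + G^{2}} = -2 + \sqrt{G^{2} + L^{2}}$)
$w{\left(-100 - 78,-201 \right)} - 8963 = \left(-2 + \sqrt{\left(-201\right)^{2} + \left(-100 - 78\right)^{2}}\right) - 8963 = \left(-2 + \sqrt{40401 + \left(-100 - 78\right)^{2}}\right) - 8963 = \left(-2 + \sqrt{40401 + \left(-178\right)^{2}}\right) - 8963 = \left(-2 + \sqrt{40401 + 31684}\right) - 8963 = \left(-2 + \sqrt{72085}\right) - 8963 = -8965 + \sqrt{72085}$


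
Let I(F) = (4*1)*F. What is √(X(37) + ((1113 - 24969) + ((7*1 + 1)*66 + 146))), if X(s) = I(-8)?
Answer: I*√23214 ≈ 152.36*I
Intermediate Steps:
I(F) = 4*F
X(s) = -32 (X(s) = 4*(-8) = -32)
√(X(37) + ((1113 - 24969) + ((7*1 + 1)*66 + 146))) = √(-32 + ((1113 - 24969) + ((7*1 + 1)*66 + 146))) = √(-32 + (-23856 + ((7 + 1)*66 + 146))) = √(-32 + (-23856 + (8*66 + 146))) = √(-32 + (-23856 + (528 + 146))) = √(-32 + (-23856 + 674)) = √(-32 - 23182) = √(-23214) = I*√23214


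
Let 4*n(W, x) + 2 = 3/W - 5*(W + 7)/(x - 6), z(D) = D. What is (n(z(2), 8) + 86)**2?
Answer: 103041/16 ≈ 6440.1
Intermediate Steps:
n(W, x) = -1/2 + 3/(4*W) - 5*(7 + W)/(4*(-6 + x)) (n(W, x) = -1/2 + (3/W - 5*(W + 7)/(x - 6))/4 = -1/2 + (3/W - 5*(7 + W)/(-6 + x))/4 = -1/2 + (3/(4*W) - 5*(7 + W)/(4*(-6 + x))) = -1/2 + 3/(4*W) - 5*(7 + W)/(4*(-6 + x)))
(n(z(2), 8) + 86)**2 = ((1/4)*(-18 - 23*2 - 5*2**2 + 3*8 - 2*2*8)/(2*(-6 + 8)) + 86)**2 = ((1/4)*(1/2)*(-18 - 46 - 5*4 + 24 - 32)/2 + 86)**2 = ((1/4)*(1/2)*(1/2)*(-18 - 46 - 20 + 24 - 32) + 86)**2 = ((1/4)*(1/2)*(1/2)*(-92) + 86)**2 = (-23/4 + 86)**2 = (321/4)**2 = 103041/16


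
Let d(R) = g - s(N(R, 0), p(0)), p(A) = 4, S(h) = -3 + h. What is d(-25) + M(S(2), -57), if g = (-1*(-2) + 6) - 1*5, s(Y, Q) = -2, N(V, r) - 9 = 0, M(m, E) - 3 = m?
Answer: 7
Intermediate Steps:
M(m, E) = 3 + m
N(V, r) = 9 (N(V, r) = 9 + 0 = 9)
g = 3 (g = (2 + 6) - 5 = 8 - 5 = 3)
d(R) = 5 (d(R) = 3 - 1*(-2) = 3 + 2 = 5)
d(-25) + M(S(2), -57) = 5 + (3 + (-3 + 2)) = 5 + (3 - 1) = 5 + 2 = 7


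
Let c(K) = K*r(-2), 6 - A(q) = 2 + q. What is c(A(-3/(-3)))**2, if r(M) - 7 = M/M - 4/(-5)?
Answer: 17424/25 ≈ 696.96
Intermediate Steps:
A(q) = 4 - q (A(q) = 6 - (2 + q) = 6 + (-2 - q) = 4 - q)
r(M) = 44/5 (r(M) = 7 + (M/M - 4/(-5)) = 7 + (1 - 4*(-1/5)) = 7 + (1 + 4/5) = 7 + 9/5 = 44/5)
c(K) = 44*K/5 (c(K) = K*(44/5) = 44*K/5)
c(A(-3/(-3)))**2 = (44*(4 - (-3)/(-3))/5)**2 = (44*(4 - (-3)*(-1)/3)/5)**2 = (44*(4 - 1*1)/5)**2 = (44*(4 - 1)/5)**2 = ((44/5)*3)**2 = (132/5)**2 = 17424/25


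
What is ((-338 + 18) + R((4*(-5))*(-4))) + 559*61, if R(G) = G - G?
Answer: 33779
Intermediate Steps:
R(G) = 0
((-338 + 18) + R((4*(-5))*(-4))) + 559*61 = ((-338 + 18) + 0) + 559*61 = (-320 + 0) + 34099 = -320 + 34099 = 33779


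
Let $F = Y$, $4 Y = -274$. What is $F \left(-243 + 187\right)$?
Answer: $3836$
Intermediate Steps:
$Y = - \frac{137}{2}$ ($Y = \frac{1}{4} \left(-274\right) = - \frac{137}{2} \approx -68.5$)
$F = - \frac{137}{2} \approx -68.5$
$F \left(-243 + 187\right) = - \frac{137 \left(-243 + 187\right)}{2} = \left(- \frac{137}{2}\right) \left(-56\right) = 3836$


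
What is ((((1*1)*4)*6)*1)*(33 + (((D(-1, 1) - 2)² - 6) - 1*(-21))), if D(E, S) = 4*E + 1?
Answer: 1752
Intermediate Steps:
D(E, S) = 1 + 4*E
((((1*1)*4)*6)*1)*(33 + (((D(-1, 1) - 2)² - 6) - 1*(-21))) = ((((1*1)*4)*6)*1)*(33 + ((((1 + 4*(-1)) - 2)² - 6) - 1*(-21))) = (((1*4)*6)*1)*(33 + ((((1 - 4) - 2)² - 6) + 21)) = ((4*6)*1)*(33 + (((-3 - 2)² - 6) + 21)) = (24*1)*(33 + (((-5)² - 6) + 21)) = 24*(33 + ((25 - 6) + 21)) = 24*(33 + (19 + 21)) = 24*(33 + 40) = 24*73 = 1752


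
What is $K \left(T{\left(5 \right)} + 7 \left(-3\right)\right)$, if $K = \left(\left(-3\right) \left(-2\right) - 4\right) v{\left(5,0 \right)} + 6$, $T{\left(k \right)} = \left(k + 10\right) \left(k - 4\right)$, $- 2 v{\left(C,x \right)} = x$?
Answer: $-36$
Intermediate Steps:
$v{\left(C,x \right)} = - \frac{x}{2}$
$T{\left(k \right)} = \left(-4 + k\right) \left(10 + k\right)$ ($T{\left(k \right)} = \left(10 + k\right) \left(-4 + k\right) = \left(-4 + k\right) \left(10 + k\right)$)
$K = 6$ ($K = \left(\left(-3\right) \left(-2\right) - 4\right) \left(\left(- \frac{1}{2}\right) 0\right) + 6 = \left(6 - 4\right) 0 + 6 = 2 \cdot 0 + 6 = 0 + 6 = 6$)
$K \left(T{\left(5 \right)} + 7 \left(-3\right)\right) = 6 \left(\left(-40 + 5^{2} + 6 \cdot 5\right) + 7 \left(-3\right)\right) = 6 \left(\left(-40 + 25 + 30\right) - 21\right) = 6 \left(15 - 21\right) = 6 \left(-6\right) = -36$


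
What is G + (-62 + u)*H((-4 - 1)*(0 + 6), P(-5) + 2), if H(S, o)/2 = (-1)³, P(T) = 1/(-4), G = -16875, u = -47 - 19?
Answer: -16619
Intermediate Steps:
u = -66
P(T) = -¼
H(S, o) = -2 (H(S, o) = 2*(-1)³ = 2*(-1) = -2)
G + (-62 + u)*H((-4 - 1)*(0 + 6), P(-5) + 2) = -16875 + (-62 - 66)*(-2) = -16875 - 128*(-2) = -16875 + 256 = -16619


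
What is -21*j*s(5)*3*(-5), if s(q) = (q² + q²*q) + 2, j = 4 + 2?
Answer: 287280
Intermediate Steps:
j = 6
s(q) = 2 + q² + q³ (s(q) = (q² + q³) + 2 = 2 + q² + q³)
-21*j*s(5)*3*(-5) = -21*6*(2 + 5² + 5³)*3*(-5) = -21*6*(2 + 25 + 125)*3*(-5) = -21*6*152*3*(-5) = -19152*3*(-5) = -21*2736*(-5) = -57456*(-5) = 287280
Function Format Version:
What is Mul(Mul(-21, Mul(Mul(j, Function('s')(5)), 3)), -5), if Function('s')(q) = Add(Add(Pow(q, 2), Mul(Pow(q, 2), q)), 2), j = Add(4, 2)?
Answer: 287280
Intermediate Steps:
j = 6
Function('s')(q) = Add(2, Pow(q, 2), Pow(q, 3)) (Function('s')(q) = Add(Add(Pow(q, 2), Pow(q, 3)), 2) = Add(2, Pow(q, 2), Pow(q, 3)))
Mul(Mul(-21, Mul(Mul(j, Function('s')(5)), 3)), -5) = Mul(Mul(-21, Mul(Mul(6, Add(2, Pow(5, 2), Pow(5, 3))), 3)), -5) = Mul(Mul(-21, Mul(Mul(6, Add(2, 25, 125)), 3)), -5) = Mul(Mul(-21, Mul(Mul(6, 152), 3)), -5) = Mul(Mul(-21, Mul(912, 3)), -5) = Mul(Mul(-21, 2736), -5) = Mul(-57456, -5) = 287280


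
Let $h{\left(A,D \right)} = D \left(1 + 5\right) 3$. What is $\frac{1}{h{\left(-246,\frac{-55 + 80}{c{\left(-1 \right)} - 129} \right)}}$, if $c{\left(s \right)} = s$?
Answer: $- \frac{13}{45} \approx -0.28889$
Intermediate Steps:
$h{\left(A,D \right)} = 18 D$ ($h{\left(A,D \right)} = D 6 \cdot 3 = 6 D 3 = 18 D$)
$\frac{1}{h{\left(-246,\frac{-55 + 80}{c{\left(-1 \right)} - 129} \right)}} = \frac{1}{18 \frac{-55 + 80}{-1 - 129}} = \frac{1}{18 \frac{25}{-130}} = \frac{1}{18 \cdot 25 \left(- \frac{1}{130}\right)} = \frac{1}{18 \left(- \frac{5}{26}\right)} = \frac{1}{- \frac{45}{13}} = - \frac{13}{45}$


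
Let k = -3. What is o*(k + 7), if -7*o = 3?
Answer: -12/7 ≈ -1.7143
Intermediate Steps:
o = -3/7 (o = -⅐*3 = -3/7 ≈ -0.42857)
o*(k + 7) = -3*(-3 + 7)/7 = -3/7*4 = -12/7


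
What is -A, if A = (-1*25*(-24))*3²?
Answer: -5400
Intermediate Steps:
A = 5400 (A = -25*(-24)*9 = 600*9 = 5400)
-A = -1*5400 = -5400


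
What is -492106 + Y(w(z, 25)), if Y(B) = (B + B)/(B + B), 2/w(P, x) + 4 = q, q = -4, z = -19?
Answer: -492105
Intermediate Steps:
w(P, x) = -¼ (w(P, x) = 2/(-4 - 4) = 2/(-8) = 2*(-⅛) = -¼)
Y(B) = 1 (Y(B) = (2*B)/((2*B)) = (2*B)*(1/(2*B)) = 1)
-492106 + Y(w(z, 25)) = -492106 + 1 = -492105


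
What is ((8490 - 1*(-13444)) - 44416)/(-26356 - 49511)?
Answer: 7494/25289 ≈ 0.29633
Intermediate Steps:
((8490 - 1*(-13444)) - 44416)/(-26356 - 49511) = ((8490 + 13444) - 44416)/(-75867) = (21934 - 44416)*(-1/75867) = -22482*(-1/75867) = 7494/25289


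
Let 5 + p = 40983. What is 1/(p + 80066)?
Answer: 1/121044 ≈ 8.2615e-6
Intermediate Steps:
p = 40978 (p = -5 + 40983 = 40978)
1/(p + 80066) = 1/(40978 + 80066) = 1/121044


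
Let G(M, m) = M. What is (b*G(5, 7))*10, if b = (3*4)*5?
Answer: 3000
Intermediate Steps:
b = 60 (b = 12*5 = 60)
(b*G(5, 7))*10 = (60*5)*10 = 300*10 = 3000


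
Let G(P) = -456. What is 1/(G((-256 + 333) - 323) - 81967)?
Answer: -1/82423 ≈ -1.2133e-5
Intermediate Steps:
1/(G((-256 + 333) - 323) - 81967) = 1/(-456 - 81967) = 1/(-82423) = -1/82423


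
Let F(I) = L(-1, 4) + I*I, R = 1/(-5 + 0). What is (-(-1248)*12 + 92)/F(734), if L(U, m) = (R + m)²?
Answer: 376700/13469261 ≈ 0.027967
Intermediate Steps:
R = -⅕ (R = 1/(-5) = -⅕ ≈ -0.20000)
L(U, m) = (-⅕ + m)²
F(I) = 361/25 + I² (F(I) = (-1 + 5*4)²/25 + I*I = (-1 + 20)²/25 + I² = (1/25)*19² + I² = (1/25)*361 + I² = 361/25 + I²)
(-(-1248)*12 + 92)/F(734) = (-(-1248)*12 + 92)/(361/25 + 734²) = (-156*(-96) + 92)/(361/25 + 538756) = (14976 + 92)/(13469261/25) = 15068*(25/13469261) = 376700/13469261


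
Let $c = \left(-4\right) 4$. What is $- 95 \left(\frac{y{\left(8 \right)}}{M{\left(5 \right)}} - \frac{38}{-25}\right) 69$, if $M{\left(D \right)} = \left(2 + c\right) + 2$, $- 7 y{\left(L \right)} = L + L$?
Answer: $- \frac{392426}{35} \approx -11212.0$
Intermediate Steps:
$y{\left(L \right)} = - \frac{2 L}{7}$ ($y{\left(L \right)} = - \frac{L + L}{7} = - \frac{2 L}{7}$)
$c = -16$
$M{\left(D \right)} = -12$ ($M{\left(D \right)} = \left(2 - 16\right) + 2 = -14 + 2 = -12$)
$- 95 \left(\frac{y{\left(8 \right)}}{M{\left(5 \right)}} - \frac{38}{-25}\right) 69 = - 95 \left(\frac{\left(- \frac{2}{7}\right) 8}{-12} - \frac{38}{-25}\right) 69 = - 95 \left(\left(- \frac{16}{7}\right) \left(- \frac{1}{12}\right) - - \frac{38}{25}\right) 69 = - 95 \left(\frac{4}{21} + \frac{38}{25}\right) 69 = \left(-95\right) \frac{898}{525} \cdot 69 = \left(- \frac{17062}{105}\right) 69 = - \frac{392426}{35}$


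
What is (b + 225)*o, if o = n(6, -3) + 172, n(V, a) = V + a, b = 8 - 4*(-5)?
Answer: 44275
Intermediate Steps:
b = 28 (b = 8 + 20 = 28)
o = 175 (o = (6 - 3) + 172 = 3 + 172 = 175)
(b + 225)*o = (28 + 225)*175 = 253*175 = 44275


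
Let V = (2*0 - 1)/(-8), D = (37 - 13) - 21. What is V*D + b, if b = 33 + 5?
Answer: 307/8 ≈ 38.375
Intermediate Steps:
D = 3 (D = 24 - 21 = 3)
V = ⅛ (V = (0 - 1)*(-⅛) = -1*(-⅛) = ⅛ ≈ 0.12500)
b = 38
V*D + b = (⅛)*3 + 38 = 3/8 + 38 = 307/8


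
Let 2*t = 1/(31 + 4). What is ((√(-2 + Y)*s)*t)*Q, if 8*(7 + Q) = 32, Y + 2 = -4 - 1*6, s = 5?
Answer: -3*I*√14/14 ≈ -0.80178*I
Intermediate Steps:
Y = -12 (Y = -2 + (-4 - 1*6) = -2 + (-4 - 6) = -2 - 10 = -12)
Q = -3 (Q = -7 + (⅛)*32 = -7 + 4 = -3)
t = 1/70 (t = 1/(2*(31 + 4)) = (½)/35 = (½)*(1/35) = 1/70 ≈ 0.014286)
((√(-2 + Y)*s)*t)*Q = ((√(-2 - 12)*5)*(1/70))*(-3) = ((√(-14)*5)*(1/70))*(-3) = (((I*√14)*5)*(1/70))*(-3) = ((5*I*√14)*(1/70))*(-3) = (I*√14/14)*(-3) = -3*I*√14/14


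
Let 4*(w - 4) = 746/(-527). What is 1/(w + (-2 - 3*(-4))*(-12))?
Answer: -1054/122637 ≈ -0.0085945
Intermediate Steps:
w = 3843/1054 (w = 4 + (746/(-527))/4 = 4 + (746*(-1/527))/4 = 4 + (1/4)*(-746/527) = 4 - 373/1054 = 3843/1054 ≈ 3.6461)
1/(w + (-2 - 3*(-4))*(-12)) = 1/(3843/1054 + (-2 - 3*(-4))*(-12)) = 1/(3843/1054 + (-2 + 12)*(-12)) = 1/(3843/1054 + 10*(-12)) = 1/(3843/1054 - 120) = 1/(-122637/1054) = -1054/122637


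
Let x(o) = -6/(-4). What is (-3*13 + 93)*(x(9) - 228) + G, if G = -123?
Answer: -12354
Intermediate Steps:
x(o) = 3/2 (x(o) = -6*(-¼) = 3/2)
(-3*13 + 93)*(x(9) - 228) + G = (-3*13 + 93)*(3/2 - 228) - 123 = (-39 + 93)*(-453/2) - 123 = 54*(-453/2) - 123 = -12231 - 123 = -12354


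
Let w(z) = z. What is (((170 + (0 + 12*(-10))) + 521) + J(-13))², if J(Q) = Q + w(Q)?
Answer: 297025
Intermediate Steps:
J(Q) = 2*Q (J(Q) = Q + Q = 2*Q)
(((170 + (0 + 12*(-10))) + 521) + J(-13))² = (((170 + (0 + 12*(-10))) + 521) + 2*(-13))² = (((170 + (0 - 120)) + 521) - 26)² = (((170 - 120) + 521) - 26)² = ((50 + 521) - 26)² = (571 - 26)² = 545² = 297025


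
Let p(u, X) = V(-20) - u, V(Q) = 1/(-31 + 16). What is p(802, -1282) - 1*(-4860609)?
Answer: 72897104/15 ≈ 4.8598e+6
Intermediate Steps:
V(Q) = -1/15 (V(Q) = 1/(-15) = -1/15)
p(u, X) = -1/15 - u
p(802, -1282) - 1*(-4860609) = (-1/15 - 1*802) - 1*(-4860609) = (-1/15 - 802) + 4860609 = -12031/15 + 4860609 = 72897104/15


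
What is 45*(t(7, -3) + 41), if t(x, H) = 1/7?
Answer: 12960/7 ≈ 1851.4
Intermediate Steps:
t(x, H) = 1/7
45*(t(7, -3) + 41) = 45*(1/7 + 41) = 45*(288/7) = 12960/7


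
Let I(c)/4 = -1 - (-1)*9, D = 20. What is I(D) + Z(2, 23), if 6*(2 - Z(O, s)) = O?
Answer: 101/3 ≈ 33.667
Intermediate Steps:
Z(O, s) = 2 - O/6
I(c) = 32 (I(c) = 4*(-1 - (-1)*9) = 4*(-1 - 1*(-9)) = 4*(-1 + 9) = 4*8 = 32)
I(D) + Z(2, 23) = 32 + (2 - ⅙*2) = 32 + (2 - ⅓) = 32 + 5/3 = 101/3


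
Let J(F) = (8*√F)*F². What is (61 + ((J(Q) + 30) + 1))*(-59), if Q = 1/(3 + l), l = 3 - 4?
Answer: -5428 - 59*√2 ≈ -5511.4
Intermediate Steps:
l = -1
Q = ½ (Q = 1/(3 - 1) = 1/2 = ½ ≈ 0.50000)
J(F) = 8*F^(5/2)
(61 + ((J(Q) + 30) + 1))*(-59) = (61 + ((8*(½)^(5/2) + 30) + 1))*(-59) = (61 + ((8*(√2/8) + 30) + 1))*(-59) = (61 + ((√2 + 30) + 1))*(-59) = (61 + ((30 + √2) + 1))*(-59) = (61 + (31 + √2))*(-59) = (92 + √2)*(-59) = -5428 - 59*√2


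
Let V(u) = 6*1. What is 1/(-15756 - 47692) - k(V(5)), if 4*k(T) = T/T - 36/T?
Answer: 79309/63448 ≈ 1.2500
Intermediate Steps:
V(u) = 6
k(T) = 1/4 - 9/T (k(T) = (T/T - 36/T)/4 = (1 - 36/T)/4 = 1/4 - 9/T)
1/(-15756 - 47692) - k(V(5)) = 1/(-15756 - 47692) - (-36 + 6)/(4*6) = 1/(-63448) - (-30)/(4*6) = -1/63448 - 1*(-5/4) = -1/63448 + 5/4 = 79309/63448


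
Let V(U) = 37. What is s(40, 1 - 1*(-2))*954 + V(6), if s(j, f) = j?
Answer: 38197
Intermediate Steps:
s(40, 1 - 1*(-2))*954 + V(6) = 40*954 + 37 = 38160 + 37 = 38197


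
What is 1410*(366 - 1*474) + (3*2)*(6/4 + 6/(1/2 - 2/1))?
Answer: -152295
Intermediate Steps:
1410*(366 - 1*474) + (3*2)*(6/4 + 6/(1/2 - 2/1)) = 1410*(366 - 474) + 6*(6*(1/4) + 6/(1*(1/2) - 2*1)) = 1410*(-108) + 6*(3/2 + 6/(1/2 - 2)) = -152280 + 6*(3/2 + 6/(-3/2)) = -152280 + 6*(3/2 + 6*(-2/3)) = -152280 + 6*(3/2 - 4) = -152280 + 6*(-5/2) = -152280 - 15 = -152295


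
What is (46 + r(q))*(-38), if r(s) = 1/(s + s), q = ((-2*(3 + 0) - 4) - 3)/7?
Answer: -22591/13 ≈ -1737.8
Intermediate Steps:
q = -13/7 (q = ((-2*3 - 4) - 3)*(⅐) = ((-6 - 4) - 3)*(⅐) = (-10 - 3)*(⅐) = -13*⅐ = -13/7 ≈ -1.8571)
r(s) = 1/(2*s)
(46 + r(q))*(-38) = (46 + 1/(2*(-13/7)))*(-38) = (46 + (½)*(-7/13))*(-38) = (46 - 7/26)*(-38) = (1189/26)*(-38) = -22591/13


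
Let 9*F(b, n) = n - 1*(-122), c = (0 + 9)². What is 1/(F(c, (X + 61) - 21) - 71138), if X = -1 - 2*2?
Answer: -9/640085 ≈ -1.4061e-5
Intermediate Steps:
c = 81 (c = 9² = 81)
X = -5 (X = -1 - 4 = -5)
F(b, n) = 122/9 + n/9 (F(b, n) = (n - 1*(-122))/9 = (n + 122)/9 = (122 + n)/9 = 122/9 + n/9)
1/(F(c, (X + 61) - 21) - 71138) = 1/((122/9 + ((-5 + 61) - 21)/9) - 71138) = 1/((122/9 + (56 - 21)/9) - 71138) = 1/((122/9 + (⅑)*35) - 71138) = 1/((122/9 + 35/9) - 71138) = 1/(157/9 - 71138) = 1/(-640085/9) = -9/640085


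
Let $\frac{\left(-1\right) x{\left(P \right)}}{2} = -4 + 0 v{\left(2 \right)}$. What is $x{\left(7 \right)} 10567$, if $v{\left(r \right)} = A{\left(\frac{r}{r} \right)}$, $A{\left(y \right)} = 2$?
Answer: $84536$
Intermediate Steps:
$v{\left(r \right)} = 2$
$x{\left(P \right)} = 8$ ($x{\left(P \right)} = - 2 \left(-4 + 0 \cdot 2\right) = - 2 \left(-4 + 0\right) = \left(-2\right) \left(-4\right) = 8$)
$x{\left(7 \right)} 10567 = 8 \cdot 10567 = 84536$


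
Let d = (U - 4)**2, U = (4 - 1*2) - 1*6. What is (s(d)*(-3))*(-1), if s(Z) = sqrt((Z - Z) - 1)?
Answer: 3*I ≈ 3.0*I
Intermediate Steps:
U = -4 (U = (4 - 2) - 6 = 2 - 6 = -4)
d = 64 (d = (-4 - 4)**2 = (-8)**2 = 64)
s(Z) = I (s(Z) = sqrt(0 - 1) = sqrt(-1) = I)
(s(d)*(-3))*(-1) = (I*(-3))*(-1) = -3*I*(-1) = 3*I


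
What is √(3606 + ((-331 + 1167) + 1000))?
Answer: √5442 ≈ 73.770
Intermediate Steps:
√(3606 + ((-331 + 1167) + 1000)) = √(3606 + (836 + 1000)) = √(3606 + 1836) = √5442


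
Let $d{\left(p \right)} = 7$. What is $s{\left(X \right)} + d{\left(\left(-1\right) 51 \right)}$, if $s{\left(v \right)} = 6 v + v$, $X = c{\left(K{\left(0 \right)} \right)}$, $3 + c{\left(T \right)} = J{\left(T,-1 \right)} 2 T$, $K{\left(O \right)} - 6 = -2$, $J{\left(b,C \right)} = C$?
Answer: $-70$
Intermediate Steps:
$K{\left(O \right)} = 4$ ($K{\left(O \right)} = 6 - 2 = 4$)
$c{\left(T \right)} = -3 - 2 T$ ($c{\left(T \right)} = -3 + \left(-1\right) 2 T = -3 - 2 T$)
$X = -11$ ($X = -3 - 8 = -11$)
$s{\left(v \right)} = 7 v$
$s{\left(X \right)} + d{\left(\left(-1\right) 51 \right)} = 7 \left(-11\right) + 7 = -77 + 7 = -70$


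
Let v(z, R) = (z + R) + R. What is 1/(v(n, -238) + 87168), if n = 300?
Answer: 1/86992 ≈ 1.1495e-5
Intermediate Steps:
v(z, R) = z + 2*R (v(z, R) = (R + z) + R = z + 2*R)
1/(v(n, -238) + 87168) = 1/((300 + 2*(-238)) + 87168) = 1/((300 - 476) + 87168) = 1/(-176 + 87168) = 1/86992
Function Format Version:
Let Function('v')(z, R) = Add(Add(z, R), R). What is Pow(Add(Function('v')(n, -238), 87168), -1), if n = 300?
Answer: Rational(1, 86992) ≈ 1.1495e-5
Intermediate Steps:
Function('v')(z, R) = Add(z, Mul(2, R)) (Function('v')(z, R) = Add(Add(R, z), R) = Add(z, Mul(2, R)))
Pow(Add(Function('v')(n, -238), 87168), -1) = Pow(Add(Add(300, Mul(2, -238)), 87168), -1) = Pow(Add(Add(300, -476), 87168), -1) = Pow(Add(-176, 87168), -1) = Pow(86992, -1) = Rational(1, 86992)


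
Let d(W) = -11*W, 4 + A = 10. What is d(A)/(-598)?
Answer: 33/299 ≈ 0.11037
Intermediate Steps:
A = 6 (A = -4 + 10 = 6)
d(A)/(-598) = -11*6/(-598) = -66*(-1/598) = 33/299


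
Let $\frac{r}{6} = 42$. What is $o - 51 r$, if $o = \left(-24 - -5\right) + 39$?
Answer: $-12832$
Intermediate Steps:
$r = 252$ ($r = 6 \cdot 42 = 252$)
$o = 20$ ($o = \left(-24 + 5\right) + 39 = -19 + 39 = 20$)
$o - 51 r = 20 - 12852 = -12832$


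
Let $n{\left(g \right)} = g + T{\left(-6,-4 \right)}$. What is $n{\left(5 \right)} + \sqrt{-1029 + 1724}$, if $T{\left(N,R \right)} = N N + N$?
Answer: $35 + \sqrt{695} \approx 61.363$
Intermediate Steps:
$T{\left(N,R \right)} = N + N^{2}$ ($T{\left(N,R \right)} = N^{2} + N = N + N^{2}$)
$n{\left(g \right)} = 30 + g$ ($n{\left(g \right)} = g - 6 \left(1 - 6\right) = g - -30 = g + 30 = 30 + g$)
$n{\left(5 \right)} + \sqrt{-1029 + 1724} = \left(30 + 5\right) + \sqrt{-1029 + 1724} = 35 + \sqrt{695}$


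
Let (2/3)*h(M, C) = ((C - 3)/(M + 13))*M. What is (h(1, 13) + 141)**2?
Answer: 3956121/196 ≈ 20184.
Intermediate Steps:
h(M, C) = 3*M*(-3 + C)/(2*(13 + M)) (h(M, C) = 3*(((C - 3)/(M + 13))*M)/2 = 3*(((-3 + C)/(13 + M))*M)/2 = 3*(M*(-3 + C)/(13 + M))/2 = 3*M*(-3 + C)/(2*(13 + M)))
(h(1, 13) + 141)**2 = ((3/2)*1*(-3 + 13)/(13 + 1) + 141)**2 = ((3/2)*1*10/14 + 141)**2 = ((3/2)*1*(1/14)*10 + 141)**2 = (15/14 + 141)**2 = (1989/14)**2 = 3956121/196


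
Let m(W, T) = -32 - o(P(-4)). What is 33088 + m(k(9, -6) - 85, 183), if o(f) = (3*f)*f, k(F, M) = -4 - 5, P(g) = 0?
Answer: 33056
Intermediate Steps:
k(F, M) = -9
o(f) = 3*f²
m(W, T) = -32 (m(W, T) = -32 - 3*0² = -32 - 3*0 = -32 - 1*0 = -32 + 0 = -32)
33088 + m(k(9, -6) - 85, 183) = 33088 - 32 = 33056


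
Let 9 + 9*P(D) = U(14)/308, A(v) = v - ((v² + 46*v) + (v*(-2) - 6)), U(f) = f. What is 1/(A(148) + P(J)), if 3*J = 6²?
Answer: -198/5596073 ≈ -3.5382e-5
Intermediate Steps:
A(v) = 6 - v² - 43*v (A(v) = v - ((v² + 46*v) + (-2*v - 6)) = v - ((v² + 46*v) + (-6 - 2*v)) = v - (-6 + v² + 44*v) = v + (6 - v² - 44*v) = 6 - v² - 43*v)
J = 12 (J = (⅓)*6² = (⅓)*36 = 12)
P(D) = -197/198 (P(D) = -1 + (14/308)/9 = -1 + (14*(1/308))/9 = -1 + (⅑)*(1/22) = -1 + 1/198 = -197/198)
1/(A(148) + P(J)) = 1/((6 - 1*148² - 43*148) - 197/198) = 1/((6 - 1*21904 - 6364) - 197/198) = 1/((6 - 21904 - 6364) - 197/198) = 1/(-28262 - 197/198) = 1/(-5596073/198) = -198/5596073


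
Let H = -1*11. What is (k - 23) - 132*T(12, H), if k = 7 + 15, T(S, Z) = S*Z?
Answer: 17423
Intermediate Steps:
H = -11
k = 22
(k - 23) - 132*T(12, H) = (22 - 23) - 1584*(-11) = -1 - 132*(-132) = -1 + 17424 = 17423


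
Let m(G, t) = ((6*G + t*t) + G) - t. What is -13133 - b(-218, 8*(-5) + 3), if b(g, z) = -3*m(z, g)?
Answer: 129316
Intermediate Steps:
m(G, t) = t² - t + 7*G (m(G, t) = ((6*G + t²) + G) - t = ((t² + 6*G) + G) - t = (t² + 7*G) - t = t² - t + 7*G)
b(g, z) = -21*z - 3*g² + 3*g (b(g, z) = -3*(g² - g + 7*z) = -21*z - 3*g² + 3*g)
-13133 - b(-218, 8*(-5) + 3) = -13133 - (-21*(8*(-5) + 3) - 3*(-218)² + 3*(-218)) = -13133 - (-21*(-40 + 3) - 3*47524 - 654) = -13133 - (-21*(-37) - 142572 - 654) = -13133 - (777 - 142572 - 654) = -13133 - 1*(-142449) = -13133 + 142449 = 129316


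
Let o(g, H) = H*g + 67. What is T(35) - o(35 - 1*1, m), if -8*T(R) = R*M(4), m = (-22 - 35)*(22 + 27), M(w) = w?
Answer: 189755/2 ≈ 94878.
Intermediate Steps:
m = -2793 (m = -57*49 = -2793)
o(g, H) = 67 + H*g
T(R) = -R/2 (T(R) = -R*4/8 = -R/2)
T(35) - o(35 - 1*1, m) = -½*35 - (67 - 2793*(35 - 1*1)) = -35/2 - (67 - 2793*(35 - 1)) = -35/2 - (67 - 2793*34) = -35/2 - (67 - 94962) = -35/2 - 1*(-94895) = -35/2 + 94895 = 189755/2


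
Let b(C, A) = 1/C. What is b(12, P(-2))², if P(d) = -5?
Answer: 1/144 ≈ 0.0069444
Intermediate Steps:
b(12, P(-2))² = (1/12)² = 1/144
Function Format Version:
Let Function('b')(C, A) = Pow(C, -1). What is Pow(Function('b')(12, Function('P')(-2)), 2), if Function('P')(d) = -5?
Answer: Rational(1, 144) ≈ 0.0069444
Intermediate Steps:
Pow(Function('b')(12, Function('P')(-2)), 2) = Pow(Pow(12, -1), 2) = Pow(Rational(1, 12), 2) = Rational(1, 144)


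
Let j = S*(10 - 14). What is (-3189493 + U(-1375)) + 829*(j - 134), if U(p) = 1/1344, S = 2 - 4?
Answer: -4427064767/1344 ≈ -3.2939e+6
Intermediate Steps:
S = -2
j = 8 (j = -2*(10 - 14) = -2*(-4) = 8)
U(p) = 1/1344
(-3189493 + U(-1375)) + 829*(j - 134) = (-3189493 + 1/1344) + 829*(8 - 134) = -4286678591/1344 + 829*(-126) = -4286678591/1344 - 104454 = -4427064767/1344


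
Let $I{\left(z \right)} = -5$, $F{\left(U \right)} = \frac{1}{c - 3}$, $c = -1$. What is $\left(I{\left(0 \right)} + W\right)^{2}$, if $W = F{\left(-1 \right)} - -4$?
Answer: $\frac{25}{16} \approx 1.5625$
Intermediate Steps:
$F{\left(U \right)} = - \frac{1}{4}$ ($F{\left(U \right)} = \frac{1}{-1 - 3} = \frac{1}{-4} = - \frac{1}{4}$)
$W = \frac{15}{4}$ ($W = - \frac{1}{4} - -4 = - \frac{1}{4} + 4 = \frac{15}{4} \approx 3.75$)
$\left(I{\left(0 \right)} + W\right)^{2} = \left(-5 + \frac{15}{4}\right)^{2} = \left(- \frac{5}{4}\right)^{2} = \frac{25}{16}$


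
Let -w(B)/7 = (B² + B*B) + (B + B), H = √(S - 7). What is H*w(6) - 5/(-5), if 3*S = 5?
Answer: 1 - 784*I*√3 ≈ 1.0 - 1357.9*I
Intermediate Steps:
S = 5/3 (S = (⅓)*5 = 5/3 ≈ 1.6667)
H = 4*I*√3/3 (H = √(5/3 - 7) = √(-16/3) = 4*I*√3/3 ≈ 2.3094*I)
w(B) = -14*B - 14*B² (w(B) = -7*((B² + B*B) + (B + B)) = -7*((B² + B²) + 2*B) = -7*(2*B² + 2*B) = -7*(2*B + 2*B²) = -14*B - 14*B²)
H*w(6) - 5/(-5) = (4*I*√3/3)*(-14*6*(1 + 6)) - 5/(-5) = (4*I*√3/3)*(-14*6*7) - 5*(-⅕) = (4*I*√3/3)*(-588) + 1 = -784*I*√3 + 1 = 1 - 784*I*√3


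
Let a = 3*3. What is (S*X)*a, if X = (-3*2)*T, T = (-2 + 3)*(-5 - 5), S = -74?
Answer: -39960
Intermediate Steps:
T = -10 (T = 1*(-10) = -10)
X = 60 (X = -3*2*(-10) = -6*(-10) = 60)
a = 9
(S*X)*a = -74*60*9 = -4440*9 = -39960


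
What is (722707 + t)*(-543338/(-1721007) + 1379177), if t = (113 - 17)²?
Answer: 1737273267086641571/1721007 ≈ 1.0095e+12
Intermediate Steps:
t = 9216 (t = 96² = 9216)
(722707 + t)*(-543338/(-1721007) + 1379177) = (722707 + 9216)*(-543338/(-1721007) + 1379177) = 731923*(-543338*(-1/1721007) + 1379177) = 731923*(543338/1721007 + 1379177) = 731923*(2373573814577/1721007) = 1737273267086641571/1721007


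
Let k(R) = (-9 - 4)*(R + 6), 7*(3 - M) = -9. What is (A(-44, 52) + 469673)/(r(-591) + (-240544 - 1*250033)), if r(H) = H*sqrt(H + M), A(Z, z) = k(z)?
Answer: -1610286133841/1686095047570 + 10253851773*I*sqrt(21)/1686095047570 ≈ -0.95504 + 0.027869*I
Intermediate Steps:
M = 30/7 (M = 3 - 1/7*(-9) = 3 + 9/7 = 30/7 ≈ 4.2857)
k(R) = -78 - 13*R (k(R) = -13*(6 + R) = -78 - 13*R)
A(Z, z) = -78 - 13*z
r(H) = H*sqrt(30/7 + H) (r(H) = H*sqrt(H + 30/7) = H*sqrt(30/7 + H))
(A(-44, 52) + 469673)/(r(-591) + (-240544 - 1*250033)) = ((-78 - 13*52) + 469673)/((1/7)*(-591)*sqrt(210 + 49*(-591)) + (-240544 - 1*250033)) = ((-78 - 676) + 469673)/((1/7)*(-591)*sqrt(210 - 28959) + (-240544 - 250033)) = (-754 + 469673)/((1/7)*(-591)*sqrt(-28749) - 490577) = 468919/((1/7)*(-591)*(37*I*sqrt(21)) - 490577) = 468919/(-21867*I*sqrt(21)/7 - 490577) = 468919/(-490577 - 21867*I*sqrt(21)/7)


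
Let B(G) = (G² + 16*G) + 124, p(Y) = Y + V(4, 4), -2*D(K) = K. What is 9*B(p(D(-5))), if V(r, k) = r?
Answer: 9729/4 ≈ 2432.3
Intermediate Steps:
D(K) = -K/2
p(Y) = 4 + Y (p(Y) = Y + 4 = 4 + Y)
B(G) = 124 + G² + 16*G
9*B(p(D(-5))) = 9*(124 + (4 - ½*(-5))² + 16*(4 - ½*(-5))) = 9*(124 + (4 + 5/2)² + 16*(4 + 5/2)) = 9*(124 + (13/2)² + 16*(13/2)) = 9*(124 + 169/4 + 104) = 9*(1081/4) = 9729/4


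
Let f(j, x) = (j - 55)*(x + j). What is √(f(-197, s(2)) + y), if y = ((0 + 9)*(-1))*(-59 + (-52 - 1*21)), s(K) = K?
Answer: 6*√1398 ≈ 224.34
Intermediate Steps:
f(j, x) = (-55 + j)*(j + x)
y = 1188 (y = (9*(-1))*(-59 + (-52 - 21)) = -9*(-59 - 73) = -9*(-132) = 1188)
√(f(-197, s(2)) + y) = √(((-197)² - 55*(-197) - 55*2 - 197*2) + 1188) = √((38809 + 10835 - 110 - 394) + 1188) = √(49140 + 1188) = √50328 = 6*√1398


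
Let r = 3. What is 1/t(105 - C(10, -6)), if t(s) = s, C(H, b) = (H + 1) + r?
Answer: 1/91 ≈ 0.010989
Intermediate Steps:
C(H, b) = 4 + H (C(H, b) = (H + 1) + 3 = (1 + H) + 3 = 4 + H)
1/t(105 - C(10, -6)) = 1/(105 - (4 + 10)) = 1/(105 - 1*14) = 1/(105 - 14) = 1/91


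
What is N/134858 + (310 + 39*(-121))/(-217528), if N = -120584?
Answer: -12817903715/14667695512 ≈ -0.87389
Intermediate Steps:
N/134858 + (310 + 39*(-121))/(-217528) = -120584/134858 + (310 + 39*(-121))/(-217528) = -120584*1/134858 + (310 - 4719)*(-1/217528) = -60292/67429 - 4409*(-1/217528) = -60292/67429 + 4409/217528 = -12817903715/14667695512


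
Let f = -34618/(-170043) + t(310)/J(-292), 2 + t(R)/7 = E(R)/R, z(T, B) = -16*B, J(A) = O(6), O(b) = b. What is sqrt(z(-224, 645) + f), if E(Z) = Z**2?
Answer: 4*I*sqrt(2000020996403)/56681 ≈ 99.802*I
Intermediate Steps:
J(A) = 6
t(R) = -14 + 7*R (t(R) = -14 + 7*(R**2/R) = -14 + 7*R)
f = 20378912/56681 (f = -34618/(-170043) + (-14 + 7*310)/6 = -34618*(-1/170043) + (-14 + 2170)*(1/6) = 34618/170043 + 2156*(1/6) = 34618/170043 + 1078/3 = 20378912/56681 ≈ 359.54)
sqrt(z(-224, 645) + f) = sqrt(-16*645 + 20378912/56681) = sqrt(-10320 + 20378912/56681) = sqrt(-564569008/56681) = 4*I*sqrt(2000020996403)/56681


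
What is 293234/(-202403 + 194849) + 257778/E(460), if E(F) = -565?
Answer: -1056466111/2134005 ≈ -495.06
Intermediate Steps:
293234/(-202403 + 194849) + 257778/E(460) = 293234/(-202403 + 194849) + 257778/(-565) = 293234/(-7554) + 257778*(-1/565) = 293234*(-1/7554) - 257778/565 = -146617/3777 - 257778/565 = -1056466111/2134005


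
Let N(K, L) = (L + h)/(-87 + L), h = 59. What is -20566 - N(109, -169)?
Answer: -2632503/128 ≈ -20566.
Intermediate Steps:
N(K, L) = (59 + L)/(-87 + L) (N(K, L) = (L + 59)/(-87 + L) = (59 + L)/(-87 + L))
-20566 - N(109, -169) = -20566 - (59 - 169)/(-87 - 169) = -20566 - (-110)/(-256) = -20566 - (-1)*(-110)/256 = -20566 - 1*55/128 = -20566 - 55/128 = -2632503/128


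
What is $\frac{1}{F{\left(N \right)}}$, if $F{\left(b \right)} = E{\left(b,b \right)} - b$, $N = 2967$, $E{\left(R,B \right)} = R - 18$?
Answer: $- \frac{1}{18} \approx -0.055556$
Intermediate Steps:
$E{\left(R,B \right)} = -18 + R$
$F{\left(b \right)} = -18$ ($F{\left(b \right)} = \left(-18 + b\right) - b = -18$)
$\frac{1}{F{\left(N \right)}} = \frac{1}{-18} = - \frac{1}{18}$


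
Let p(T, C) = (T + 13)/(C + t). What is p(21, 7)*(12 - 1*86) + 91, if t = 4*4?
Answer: -423/23 ≈ -18.391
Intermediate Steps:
t = 16
p(T, C) = (13 + T)/(16 + C) (p(T, C) = (T + 13)/(C + 16) = (13 + T)/(16 + C))
p(21, 7)*(12 - 1*86) + 91 = ((13 + 21)/(16 + 7))*(12 - 1*86) + 91 = (34/23)*(12 - 86) + 91 = ((1/23)*34)*(-74) + 91 = (34/23)*(-74) + 91 = -2516/23 + 91 = -423/23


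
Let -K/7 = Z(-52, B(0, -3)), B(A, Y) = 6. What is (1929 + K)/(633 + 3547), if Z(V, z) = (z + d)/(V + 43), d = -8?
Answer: 83/180 ≈ 0.46111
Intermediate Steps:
Z(V, z) = (-8 + z)/(43 + V) (Z(V, z) = (z - 8)/(V + 43) = (-8 + z)/(43 + V))
K = -14/9 (K = -7*(-8 + 6)/(43 - 52) = -7*(-2)/(-9) = -(-7)*(-2)/9 = -7*2/9 = -14/9 ≈ -1.5556)
(1929 + K)/(633 + 3547) = (1929 - 14/9)/(633 + 3547) = (17347/9)/4180 = (17347/9)*(1/4180) = 83/180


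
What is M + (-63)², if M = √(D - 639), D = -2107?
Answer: 3969 + I*√2746 ≈ 3969.0 + 52.402*I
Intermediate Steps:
M = I*√2746 (M = √(-2107 - 639) = √(-2746) = I*√2746 ≈ 52.402*I)
M + (-63)² = I*√2746 + (-63)² = I*√2746 + 3969 = 3969 + I*√2746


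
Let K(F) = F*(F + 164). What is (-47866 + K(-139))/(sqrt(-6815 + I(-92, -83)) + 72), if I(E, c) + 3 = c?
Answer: -3696552/12085 + 51341*I*sqrt(6901)/12085 ≈ -305.88 + 352.92*I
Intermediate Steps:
I(E, c) = -3 + c
K(F) = F*(164 + F)
(-47866 + K(-139))/(sqrt(-6815 + I(-92, -83)) + 72) = (-47866 - 139*(164 - 139))/(sqrt(-6815 + (-3 - 83)) + 72) = (-47866 - 139*25)/(sqrt(-6815 - 86) + 72) = (-47866 - 3475)/(sqrt(-6901) + 72) = -51341/(I*sqrt(6901) + 72) = -51341/(72 + I*sqrt(6901))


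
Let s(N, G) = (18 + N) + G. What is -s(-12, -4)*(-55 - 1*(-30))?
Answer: 50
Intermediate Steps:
s(N, G) = 18 + G + N
-s(-12, -4)*(-55 - 1*(-30)) = -(18 - 4 - 12)*(-55 - 1*(-30)) = -2*(-55 + 30) = -2*(-25) = -1*(-50) = 50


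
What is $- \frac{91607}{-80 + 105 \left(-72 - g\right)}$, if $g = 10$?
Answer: $\frac{91607}{8690} \approx 10.542$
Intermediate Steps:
$- \frac{91607}{-80 + 105 \left(-72 - g\right)} = - \frac{91607}{-80 + 105 \left(-72 - 10\right)} = - \frac{91607}{-80 + 105 \left(-82\right)} = - \frac{91607}{-80 - 8610} = - \frac{91607}{-8690} = \left(-91607\right) \left(- \frac{1}{8690}\right) = \frac{91607}{8690}$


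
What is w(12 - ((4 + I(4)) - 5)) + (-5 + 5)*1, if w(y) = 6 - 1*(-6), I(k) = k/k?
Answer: 12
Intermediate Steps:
I(k) = 1
w(y) = 12 (w(y) = 6 + 6 = 12)
w(12 - ((4 + I(4)) - 5)) + (-5 + 5)*1 = 12 + (-5 + 5)*1 = 12 + 0*1 = 12 + 0 = 12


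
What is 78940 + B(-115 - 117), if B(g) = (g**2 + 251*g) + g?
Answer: 74300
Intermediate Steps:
B(g) = g**2 + 252*g
78940 + B(-115 - 117) = 78940 + (-115 - 117)*(252 + (-115 - 117)) = 78940 - 232*(252 - 232) = 78940 - 232*20 = 78940 - 4640 = 74300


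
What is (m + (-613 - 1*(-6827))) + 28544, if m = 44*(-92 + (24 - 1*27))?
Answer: 30578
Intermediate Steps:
m = -4180 (m = 44*(-92 + (24 - 27)) = 44*(-92 - 3) = 44*(-95) = -4180)
(m + (-613 - 1*(-6827))) + 28544 = (-4180 + (-613 - 1*(-6827))) + 28544 = (-4180 + (-613 + 6827)) + 28544 = (-4180 + 6214) + 28544 = 2034 + 28544 = 30578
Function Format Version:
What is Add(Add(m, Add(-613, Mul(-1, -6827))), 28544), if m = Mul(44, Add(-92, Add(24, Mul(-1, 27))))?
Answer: 30578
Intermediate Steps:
m = -4180 (m = Mul(44, Add(-92, Add(24, -27))) = Mul(44, Add(-92, -3)) = Mul(44, -95) = -4180)
Add(Add(m, Add(-613, Mul(-1, -6827))), 28544) = Add(Add(-4180, Add(-613, Mul(-1, -6827))), 28544) = Add(Add(-4180, Add(-613, 6827)), 28544) = Add(Add(-4180, 6214), 28544) = Add(2034, 28544) = 30578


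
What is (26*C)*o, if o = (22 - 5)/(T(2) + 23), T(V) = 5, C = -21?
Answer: -663/2 ≈ -331.50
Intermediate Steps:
o = 17/28 (o = (22 - 5)/(5 + 23) = 17/28 ≈ 0.60714)
(26*C)*o = (26*(-21))*(17/28) = -546*17/28 = -663/2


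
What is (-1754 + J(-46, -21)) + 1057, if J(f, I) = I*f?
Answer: 269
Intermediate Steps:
(-1754 + J(-46, -21)) + 1057 = (-1754 - 21*(-46)) + 1057 = (-1754 + 966) + 1057 = -788 + 1057 = 269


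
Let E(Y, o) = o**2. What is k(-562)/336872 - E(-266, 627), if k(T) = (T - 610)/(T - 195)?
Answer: -25063163358061/63753026 ≈ -3.9313e+5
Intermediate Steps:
k(T) = (-610 + T)/(-195 + T)
k(-562)/336872 - E(-266, 627) = ((-610 - 562)/(-195 - 562))/336872 - 1*627**2 = (-1172/(-757))*(1/336872) - 1*393129 = -1/757*(-1172)*(1/336872) - 393129 = (1172/757)*(1/336872) - 393129 = 293/63753026 - 393129 = -25063163358061/63753026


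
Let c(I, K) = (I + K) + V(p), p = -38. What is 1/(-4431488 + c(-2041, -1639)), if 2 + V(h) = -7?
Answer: -1/4435177 ≈ -2.2547e-7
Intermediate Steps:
V(h) = -9 (V(h) = -2 - 7 = -9)
c(I, K) = -9 + I + K (c(I, K) = (I + K) - 9 = -9 + I + K)
1/(-4431488 + c(-2041, -1639)) = 1/(-4431488 + (-9 - 2041 - 1639)) = 1/(-4431488 - 3689) = 1/(-4435177) = -1/4435177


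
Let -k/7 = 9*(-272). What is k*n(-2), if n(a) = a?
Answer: -34272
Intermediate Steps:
k = 17136 (k = -63*(-272) = -7*(-2448) = 17136)
k*n(-2) = 17136*(-2) = -34272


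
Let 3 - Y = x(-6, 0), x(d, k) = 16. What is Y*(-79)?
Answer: 1027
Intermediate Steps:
Y = -13 (Y = 3 - 1*16 = 3 - 16 = -13)
Y*(-79) = -13*(-79) = 1027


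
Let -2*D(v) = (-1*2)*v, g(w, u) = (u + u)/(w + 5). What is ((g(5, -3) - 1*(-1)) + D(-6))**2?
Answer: 784/25 ≈ 31.360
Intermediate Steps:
g(w, u) = 2*u/(5 + w) (g(w, u) = (2*u)/(5 + w) = 2*u/(5 + w))
D(v) = v (D(v) = -(-1*2)*v/2 = -(-1)*v = v)
((g(5, -3) - 1*(-1)) + D(-6))**2 = ((2*(-3)/(5 + 5) - 1*(-1)) - 6)**2 = ((2*(-3)/10 + 1) - 6)**2 = ((2*(-3)*(1/10) + 1) - 6)**2 = ((-3/5 + 1) - 6)**2 = (2/5 - 6)**2 = (-28/5)**2 = 784/25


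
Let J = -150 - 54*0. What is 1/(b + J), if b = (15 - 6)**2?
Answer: -1/69 ≈ -0.014493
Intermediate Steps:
b = 81 (b = 9**2 = 81)
J = -150 (J = -150 + 0 = -150)
1/(b + J) = 1/(81 - 150) = 1/(-69) = -1/69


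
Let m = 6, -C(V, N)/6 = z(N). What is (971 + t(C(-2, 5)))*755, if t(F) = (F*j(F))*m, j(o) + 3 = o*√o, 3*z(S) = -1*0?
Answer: 733105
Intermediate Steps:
z(S) = 0 (z(S) = (-1*0)/3 = (⅓)*0 = 0)
C(V, N) = 0 (C(V, N) = -6*0 = 0)
j(o) = -3 + o^(3/2) (j(o) = -3 + o*√o = -3 + o^(3/2))
t(F) = 6*F*(-3 + F^(3/2)) (t(F) = (F*(-3 + F^(3/2)))*6 = 6*F*(-3 + F^(3/2)))
(971 + t(C(-2, 5)))*755 = (971 + 6*0*(-3 + 0^(3/2)))*755 = (971 + 6*0*(-3 + 0))*755 = (971 + 6*0*(-3))*755 = (971 + 0)*755 = 971*755 = 733105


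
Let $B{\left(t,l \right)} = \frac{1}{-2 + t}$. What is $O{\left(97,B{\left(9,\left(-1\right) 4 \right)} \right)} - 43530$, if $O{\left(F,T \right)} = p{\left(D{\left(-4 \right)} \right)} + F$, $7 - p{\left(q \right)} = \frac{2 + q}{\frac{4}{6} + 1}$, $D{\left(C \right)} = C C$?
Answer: $- \frac{217184}{5} \approx -43437.0$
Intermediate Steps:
$D{\left(C \right)} = C^{2}$
$p{\left(q \right)} = \frac{29}{5} - \frac{3 q}{5}$ ($p{\left(q \right)} = 7 - \frac{2 + q}{\frac{4}{6} + 1} = 7 - \frac{2 + q}{4 \cdot \frac{1}{6} + 1} = 7 - \frac{2 + q}{\frac{2}{3} + 1} = 7 - \frac{2 + q}{\frac{5}{3}} = 7 - \left(2 + q\right) \frac{3}{5} = 7 - \left(\frac{6}{5} + \frac{3 q}{5}\right) = \frac{29}{5} - \frac{3 q}{5}$)
$O{\left(F,T \right)} = - \frac{19}{5} + F$ ($O{\left(F,T \right)} = \left(\frac{29}{5} - \frac{3 \left(-4\right)^{2}}{5}\right) + F = \left(\frac{29}{5} - \frac{48}{5}\right) + F = - \frac{19}{5} + F$)
$O{\left(97,B{\left(9,\left(-1\right) 4 \right)} \right)} - 43530 = \left(- \frac{19}{5} + 97\right) - 43530 = \frac{466}{5} - 43530 = - \frac{217184}{5}$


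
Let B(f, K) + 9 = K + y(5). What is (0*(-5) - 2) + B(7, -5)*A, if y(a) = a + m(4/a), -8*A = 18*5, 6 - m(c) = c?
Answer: 163/4 ≈ 40.750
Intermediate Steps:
m(c) = 6 - c
A = -45/4 (A = -9*5/4 = -⅛*90 = -45/4 ≈ -11.250)
y(a) = 6 + a - 4/a (y(a) = a + (6 - 4/a) = 6 + a - 4/a)
B(f, K) = 6/5 + K (B(f, K) = -9 + (K + (6 + 5 - 4/5)) = -9 + (K + (6 + 5 - 4*⅕)) = -9 + (K + (6 + 5 - ⅘)) = -9 + (K + 51/5) = -9 + (51/5 + K) = 6/5 + K)
(0*(-5) - 2) + B(7, -5)*A = (0*(-5) - 2) + (6/5 - 5)*(-45/4) = (0 - 2) - 19/5*(-45/4) = -2 + 171/4 = 163/4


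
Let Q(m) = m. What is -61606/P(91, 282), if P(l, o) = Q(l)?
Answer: -61606/91 ≈ -676.99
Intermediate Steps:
P(l, o) = l
-61606/P(91, 282) = -61606/91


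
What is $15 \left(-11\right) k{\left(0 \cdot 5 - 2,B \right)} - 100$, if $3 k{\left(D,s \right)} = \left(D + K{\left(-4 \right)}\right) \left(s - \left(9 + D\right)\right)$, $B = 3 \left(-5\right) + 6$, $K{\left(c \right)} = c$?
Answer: $-5380$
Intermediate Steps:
$B = -9$ ($B = -15 + 6 = -9$)
$k{\left(D,s \right)} = \frac{\left(-4 + D\right) \left(-9 + s - D\right)}{3}$ ($k{\left(D,s \right)} = \frac{\left(D - 4\right) \left(s - \left(9 + D\right)\right)}{3} = \frac{\left(-4 + D\right) \left(-9 + s - D\right)}{3}$)
$15 \left(-11\right) k{\left(0 \cdot 5 - 2,B \right)} - 100 = 15 \left(-11\right) \left(12 - \frac{5 \left(0 \cdot 5 - 2\right)}{3} - -12 - \frac{\left(0 \cdot 5 - 2\right)^{2}}{3} + \frac{1}{3} \left(0 \cdot 5 - 2\right) \left(-9\right)\right) - 100 = - 165 \left(12 - \frac{5 \left(0 - 2\right)}{3} + 12 - \frac{\left(0 - 2\right)^{2}}{3} + \frac{1}{3} \left(0 - 2\right) \left(-9\right)\right) - 100 = - 165 \left(12 - - \frac{10}{3} + 12 - \frac{\left(-2\right)^{2}}{3} + \frac{1}{3} \left(-2\right) \left(-9\right)\right) - 100 = - 165 \left(12 + \frac{10}{3} + 12 - \frac{4}{3} + 6\right) - 100 = \left(-165\right) 32 - 100 = -5280 - 100 = -5380$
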